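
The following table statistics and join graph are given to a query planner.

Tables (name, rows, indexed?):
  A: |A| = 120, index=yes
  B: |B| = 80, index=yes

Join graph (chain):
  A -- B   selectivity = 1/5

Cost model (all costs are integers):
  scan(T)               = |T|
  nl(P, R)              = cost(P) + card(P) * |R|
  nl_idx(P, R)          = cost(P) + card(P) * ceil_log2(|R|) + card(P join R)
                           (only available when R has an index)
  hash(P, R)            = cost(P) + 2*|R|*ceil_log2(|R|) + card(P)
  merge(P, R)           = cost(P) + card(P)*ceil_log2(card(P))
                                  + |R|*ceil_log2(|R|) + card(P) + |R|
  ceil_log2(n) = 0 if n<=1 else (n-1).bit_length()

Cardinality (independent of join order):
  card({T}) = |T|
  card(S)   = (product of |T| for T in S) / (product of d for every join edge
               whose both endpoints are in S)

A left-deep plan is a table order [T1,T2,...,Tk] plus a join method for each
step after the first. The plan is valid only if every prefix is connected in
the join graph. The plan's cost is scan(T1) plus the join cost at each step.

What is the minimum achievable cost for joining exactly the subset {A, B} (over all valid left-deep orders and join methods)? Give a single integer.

Selinger DP over subsets of {A,B}:
  {A}: scan cost=120, card=120
  {B}: scan cost=80, card=80
  {AB}: card=1920; try (B,hash)→1360, (A,merge)→1680, (B,merge)→1720, (A,hash)→1840, (A,nl_idx)→2560, (B,nl_idx)→2880 …(+2); best=1360 via (B,hash)

1360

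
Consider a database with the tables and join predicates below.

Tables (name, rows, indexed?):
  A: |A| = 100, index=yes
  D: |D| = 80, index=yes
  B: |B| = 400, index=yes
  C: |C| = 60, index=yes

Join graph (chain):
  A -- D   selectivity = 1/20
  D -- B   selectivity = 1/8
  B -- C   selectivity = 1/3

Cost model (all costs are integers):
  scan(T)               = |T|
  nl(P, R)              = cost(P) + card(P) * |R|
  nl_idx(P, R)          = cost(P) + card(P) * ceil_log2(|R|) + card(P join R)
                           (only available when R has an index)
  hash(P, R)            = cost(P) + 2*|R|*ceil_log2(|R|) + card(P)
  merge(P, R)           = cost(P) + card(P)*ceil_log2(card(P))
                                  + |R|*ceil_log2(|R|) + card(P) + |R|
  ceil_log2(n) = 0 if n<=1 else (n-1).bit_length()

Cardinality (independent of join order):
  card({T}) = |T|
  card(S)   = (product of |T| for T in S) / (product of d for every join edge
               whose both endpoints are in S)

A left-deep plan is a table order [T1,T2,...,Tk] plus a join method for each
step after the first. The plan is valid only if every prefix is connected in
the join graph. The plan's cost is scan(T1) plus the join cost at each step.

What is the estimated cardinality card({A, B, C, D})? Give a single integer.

400000

Tables in S: A(100), B(400), C(60), D(80)
Edges inside S: A-D(d=20), D-B(d=8), B-C(d=3)
numerator = 100 * 400 * 60 * 80 = 192000000
denominator = 20 * 8 * 3 = 480
card(S) = 192000000 / 480 = 400000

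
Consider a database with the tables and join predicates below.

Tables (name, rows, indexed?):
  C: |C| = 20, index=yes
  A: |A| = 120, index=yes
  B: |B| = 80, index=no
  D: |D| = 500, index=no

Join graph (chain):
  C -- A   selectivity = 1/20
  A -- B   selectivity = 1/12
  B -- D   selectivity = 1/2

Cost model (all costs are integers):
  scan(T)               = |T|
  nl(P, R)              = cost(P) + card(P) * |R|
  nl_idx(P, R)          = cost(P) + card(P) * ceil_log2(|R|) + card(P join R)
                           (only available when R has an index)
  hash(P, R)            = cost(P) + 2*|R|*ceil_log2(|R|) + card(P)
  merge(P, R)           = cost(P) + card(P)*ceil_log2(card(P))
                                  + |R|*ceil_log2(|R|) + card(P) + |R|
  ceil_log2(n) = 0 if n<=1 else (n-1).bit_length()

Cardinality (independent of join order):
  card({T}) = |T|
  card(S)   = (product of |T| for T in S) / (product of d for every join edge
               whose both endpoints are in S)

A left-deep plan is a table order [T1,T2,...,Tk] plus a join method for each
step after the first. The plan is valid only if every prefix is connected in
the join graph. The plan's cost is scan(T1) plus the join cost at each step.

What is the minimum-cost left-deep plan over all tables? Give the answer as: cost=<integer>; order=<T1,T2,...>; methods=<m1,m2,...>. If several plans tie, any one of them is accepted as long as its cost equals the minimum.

cost=11320; order=C,A,B,D; methods=nl_idx,hash,hash

Selinger DP (subsets sized 1..n):
  {C}: scan cost=20, card=20
  {A}: scan cost=120, card=120
  {B}: scan cost=80, card=80
  {D}: scan cost=500, card=500
  {AC}: card=120; try (A,nl_idx)→280, (C,hash)→440, (C,nl_idx)→840, (A,merge)→1100, (C,merge)→1200, (A,hash)→1720 …(+2); best=280 via (A,nl_idx)
  {AB}: card=800; try (B,hash)→1360, (A,nl_idx)→1440, (A,merge)→1680, (B,merge)→1720, (A,hash)→1840, (A,nl)→9680 …(+1); best=1360 via (B,hash)
  {BD}: card=20000; try (B,hash)→2120, (D,merge)→5720, (B,merge)→6140, (D,hash)→9160, (D,nl)→40080, (B,nl)→40500; best=2120 via (B,hash)
  {ABC}: card=800; try (B,hash)→1520, (B,merge)→1880, (C,hash)→2360, (C,nl_idx)→6160, (B,nl)→9880, (C,merge)→10280 …(+1); best=1520 via (B,hash)
  {ABD}: card=200000; try (D,hash)→11160, (D,merge)→15160, (A,hash)→23800, (A,merge)→323080, (A,nl_idx)→342120, (D,nl)→401360 …(+1); best=11160 via (D,hash)
  {ABCD}: card=200000; try (D,hash)→11320, (D,merge)→15320, (C,hash)→211360, (D,nl)→401520, (C,nl_idx)→1211160, (C,merge)→3811280 …(+1); best=11320 via (D,hash)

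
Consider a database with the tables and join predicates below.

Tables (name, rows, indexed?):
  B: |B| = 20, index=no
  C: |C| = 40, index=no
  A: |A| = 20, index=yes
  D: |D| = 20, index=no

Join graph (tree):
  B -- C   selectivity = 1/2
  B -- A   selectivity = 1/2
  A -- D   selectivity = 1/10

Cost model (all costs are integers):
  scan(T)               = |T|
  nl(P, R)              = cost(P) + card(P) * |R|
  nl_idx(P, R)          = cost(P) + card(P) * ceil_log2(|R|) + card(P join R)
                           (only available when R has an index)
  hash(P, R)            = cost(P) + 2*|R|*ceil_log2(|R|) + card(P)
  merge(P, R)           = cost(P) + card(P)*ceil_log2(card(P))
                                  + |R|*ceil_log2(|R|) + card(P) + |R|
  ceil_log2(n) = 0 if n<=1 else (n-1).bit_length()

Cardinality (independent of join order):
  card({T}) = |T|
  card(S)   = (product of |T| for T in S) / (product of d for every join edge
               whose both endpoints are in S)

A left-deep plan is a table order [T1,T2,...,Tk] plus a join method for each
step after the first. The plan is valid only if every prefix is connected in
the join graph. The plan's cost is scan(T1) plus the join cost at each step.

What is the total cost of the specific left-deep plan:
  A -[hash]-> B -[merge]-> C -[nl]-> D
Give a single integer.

82320

step 1: scan A: cost=20, card=20
step 2: join B via hash
    card(P join B) = 20*20/(2) = 200
    cost = 20 + 2*20*5 + 20 = 240
step 3: join C via merge
    card(P join C) = 200*40/(2) = 4000
    cost = 240 + 200*8 + 40*6 + 200 + 40 = 2320
step 4: join D via nl
    card(P join D) = 4000*20/(10) = 8000
    cost = 2320 + 4000*20 = 82320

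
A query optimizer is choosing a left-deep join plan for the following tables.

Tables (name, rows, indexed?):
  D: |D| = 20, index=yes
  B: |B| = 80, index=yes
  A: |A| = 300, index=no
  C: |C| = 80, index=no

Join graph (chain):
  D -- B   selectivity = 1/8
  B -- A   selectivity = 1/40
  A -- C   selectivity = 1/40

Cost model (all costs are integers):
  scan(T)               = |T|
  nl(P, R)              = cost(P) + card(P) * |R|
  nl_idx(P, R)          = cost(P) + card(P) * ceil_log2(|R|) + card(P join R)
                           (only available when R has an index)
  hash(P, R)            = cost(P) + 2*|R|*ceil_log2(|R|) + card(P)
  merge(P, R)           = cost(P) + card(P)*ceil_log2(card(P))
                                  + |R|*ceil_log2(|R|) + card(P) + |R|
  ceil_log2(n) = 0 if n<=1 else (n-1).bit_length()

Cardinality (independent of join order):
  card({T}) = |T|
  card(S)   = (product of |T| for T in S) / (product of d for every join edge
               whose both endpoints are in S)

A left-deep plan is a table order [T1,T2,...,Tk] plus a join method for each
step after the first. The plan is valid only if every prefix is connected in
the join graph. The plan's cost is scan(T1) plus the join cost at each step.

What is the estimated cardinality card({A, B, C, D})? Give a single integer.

Tables in S: A(300), B(80), C(80), D(20)
Edges inside S: D-B(d=8), B-A(d=40), A-C(d=40)
numerator = 300 * 80 * 80 * 20 = 38400000
denominator = 8 * 40 * 40 = 12800
card(S) = 38400000 / 12800 = 3000

3000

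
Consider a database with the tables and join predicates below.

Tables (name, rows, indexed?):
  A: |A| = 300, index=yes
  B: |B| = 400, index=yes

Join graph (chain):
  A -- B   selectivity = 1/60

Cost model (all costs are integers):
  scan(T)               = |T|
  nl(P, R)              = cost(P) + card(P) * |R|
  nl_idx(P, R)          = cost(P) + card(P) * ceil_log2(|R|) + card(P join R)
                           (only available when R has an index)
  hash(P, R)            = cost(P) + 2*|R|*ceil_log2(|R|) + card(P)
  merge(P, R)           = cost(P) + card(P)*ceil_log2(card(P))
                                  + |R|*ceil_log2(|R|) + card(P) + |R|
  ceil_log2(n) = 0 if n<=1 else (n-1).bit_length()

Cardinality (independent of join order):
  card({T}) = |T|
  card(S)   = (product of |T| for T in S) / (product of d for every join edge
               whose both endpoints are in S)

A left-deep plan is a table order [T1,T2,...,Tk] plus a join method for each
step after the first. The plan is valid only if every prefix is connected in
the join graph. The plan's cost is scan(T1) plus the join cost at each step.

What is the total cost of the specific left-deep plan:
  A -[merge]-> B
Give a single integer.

7300

step 1: scan A: cost=300, card=300
step 2: join B via merge
    card(P join B) = 300*400/(60) = 2000
    cost = 300 + 300*9 + 400*9 + 300 + 400 = 7300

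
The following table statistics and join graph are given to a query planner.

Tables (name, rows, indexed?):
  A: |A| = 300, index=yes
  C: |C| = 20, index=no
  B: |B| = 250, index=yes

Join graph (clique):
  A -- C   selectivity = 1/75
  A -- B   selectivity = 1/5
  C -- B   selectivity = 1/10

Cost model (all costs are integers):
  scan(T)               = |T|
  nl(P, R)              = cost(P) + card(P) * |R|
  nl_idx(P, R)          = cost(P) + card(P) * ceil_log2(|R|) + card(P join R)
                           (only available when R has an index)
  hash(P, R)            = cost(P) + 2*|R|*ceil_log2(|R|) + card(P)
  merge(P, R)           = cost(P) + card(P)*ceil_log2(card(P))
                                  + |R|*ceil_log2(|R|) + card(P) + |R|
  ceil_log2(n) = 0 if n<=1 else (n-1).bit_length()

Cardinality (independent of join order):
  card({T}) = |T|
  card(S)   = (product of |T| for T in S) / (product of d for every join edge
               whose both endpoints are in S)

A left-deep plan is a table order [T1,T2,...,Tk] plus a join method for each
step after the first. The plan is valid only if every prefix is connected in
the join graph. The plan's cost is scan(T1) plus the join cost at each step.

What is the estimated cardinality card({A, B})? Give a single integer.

Tables in S: A(300), B(250)
Edges inside S: A-B(d=5)
numerator = 300 * 250 = 75000
denominator = 5 = 5
card(S) = 75000 / 5 = 15000

15000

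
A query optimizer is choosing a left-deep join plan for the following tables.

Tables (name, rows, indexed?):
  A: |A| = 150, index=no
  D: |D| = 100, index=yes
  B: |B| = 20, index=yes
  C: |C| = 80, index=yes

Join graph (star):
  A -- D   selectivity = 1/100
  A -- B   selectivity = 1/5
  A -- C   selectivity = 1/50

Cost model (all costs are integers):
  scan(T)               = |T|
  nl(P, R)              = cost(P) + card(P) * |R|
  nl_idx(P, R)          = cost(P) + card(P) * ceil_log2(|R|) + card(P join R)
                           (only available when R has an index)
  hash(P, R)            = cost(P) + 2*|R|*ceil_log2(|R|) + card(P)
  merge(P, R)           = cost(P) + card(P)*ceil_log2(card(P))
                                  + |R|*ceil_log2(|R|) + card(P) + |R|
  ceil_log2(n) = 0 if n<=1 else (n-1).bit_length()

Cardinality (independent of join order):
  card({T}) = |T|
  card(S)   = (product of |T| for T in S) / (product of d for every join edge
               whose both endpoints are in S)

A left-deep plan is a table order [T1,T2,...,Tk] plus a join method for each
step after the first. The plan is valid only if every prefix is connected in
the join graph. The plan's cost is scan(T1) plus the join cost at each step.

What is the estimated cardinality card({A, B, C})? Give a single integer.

960

Tables in S: A(150), B(20), C(80)
Edges inside S: A-B(d=5), A-C(d=50)
numerator = 150 * 20 * 80 = 240000
denominator = 5 * 50 = 250
card(S) = 240000 / 250 = 960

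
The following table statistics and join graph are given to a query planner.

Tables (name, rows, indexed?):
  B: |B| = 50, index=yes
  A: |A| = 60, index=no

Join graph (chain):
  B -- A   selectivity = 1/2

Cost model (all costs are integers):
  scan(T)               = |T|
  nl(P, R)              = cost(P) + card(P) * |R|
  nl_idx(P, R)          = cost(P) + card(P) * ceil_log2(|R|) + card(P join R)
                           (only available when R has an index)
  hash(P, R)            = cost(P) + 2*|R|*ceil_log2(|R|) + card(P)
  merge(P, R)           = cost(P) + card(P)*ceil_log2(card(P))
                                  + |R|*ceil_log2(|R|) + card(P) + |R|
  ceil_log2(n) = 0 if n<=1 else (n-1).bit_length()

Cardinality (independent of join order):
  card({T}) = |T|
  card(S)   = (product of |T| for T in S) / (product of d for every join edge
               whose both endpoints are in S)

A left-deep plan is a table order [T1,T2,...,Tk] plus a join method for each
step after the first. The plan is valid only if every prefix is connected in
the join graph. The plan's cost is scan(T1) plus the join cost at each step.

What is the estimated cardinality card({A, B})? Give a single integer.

1500

Tables in S: A(60), B(50)
Edges inside S: B-A(d=2)
numerator = 60 * 50 = 3000
denominator = 2 = 2
card(S) = 3000 / 2 = 1500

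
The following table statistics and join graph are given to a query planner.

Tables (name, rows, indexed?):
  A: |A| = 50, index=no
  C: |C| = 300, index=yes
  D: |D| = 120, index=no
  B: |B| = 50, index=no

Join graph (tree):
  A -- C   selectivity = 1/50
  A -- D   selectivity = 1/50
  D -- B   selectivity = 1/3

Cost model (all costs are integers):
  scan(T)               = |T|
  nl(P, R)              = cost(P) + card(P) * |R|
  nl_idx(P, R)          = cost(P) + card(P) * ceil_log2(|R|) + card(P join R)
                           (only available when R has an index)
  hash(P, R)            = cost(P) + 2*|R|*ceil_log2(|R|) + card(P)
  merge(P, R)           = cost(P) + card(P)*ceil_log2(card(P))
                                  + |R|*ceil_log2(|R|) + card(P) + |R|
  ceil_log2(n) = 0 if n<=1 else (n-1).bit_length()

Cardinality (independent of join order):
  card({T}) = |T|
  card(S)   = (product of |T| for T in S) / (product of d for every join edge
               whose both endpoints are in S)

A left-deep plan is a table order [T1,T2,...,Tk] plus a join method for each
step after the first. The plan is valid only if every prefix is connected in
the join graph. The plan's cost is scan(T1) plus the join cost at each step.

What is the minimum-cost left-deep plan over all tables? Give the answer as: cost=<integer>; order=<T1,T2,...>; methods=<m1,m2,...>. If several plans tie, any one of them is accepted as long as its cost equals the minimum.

cost=3960; order=D,A,C,B; methods=hash,nl_idx,hash

Selinger DP (subsets sized 1..n):
  {A}: scan cost=50, card=50
  {C}: scan cost=300, card=300
  {D}: scan cost=120, card=120
  {B}: scan cost=50, card=50
  {AC}: card=300; try (C,nl_idx)→800, (A,hash)→1200, (C,merge)→3400, (A,merge)→3650, (C,hash)→5500, (C,nl)→15050 …(+1); best=800 via (C,nl_idx)
  {AD}: card=120; try (A,hash)→840, (D,merge)→1360, (A,merge)→1430, (D,hash)→1780, (D,nl)→6050, (A,nl)→6120; best=840 via (A,hash)
  {BD}: card=2000; try (B,hash)→840, (D,merge)→1360, (B,merge)→1430, (D,hash)→1780, (D,nl)→6050, (B,nl)→6120; best=840 via (B,hash)
  {ACD}: card=720; try (C,nl_idx)→2640, (D,hash)→2780, (D,merge)→4760, (C,merge)→4800, (C,hash)→6360, (D,nl)→36800 …(+1); best=2640 via (C,nl_idx)
  {ABD}: card=2000; try (B,hash)→1560, (B,merge)→2150, (A,hash)→3440, (B,nl)→6840, (A,merge)→25190, (A,nl)→100840; best=1560 via (B,hash)
  {ABCD}: card=12000; try (B,hash)→3960, (C,hash)→8960, (B,merge)→10910, (C,merge)→28560, (C,nl_idx)→31560, (B,nl)→38640 …(+1); best=3960 via (B,hash)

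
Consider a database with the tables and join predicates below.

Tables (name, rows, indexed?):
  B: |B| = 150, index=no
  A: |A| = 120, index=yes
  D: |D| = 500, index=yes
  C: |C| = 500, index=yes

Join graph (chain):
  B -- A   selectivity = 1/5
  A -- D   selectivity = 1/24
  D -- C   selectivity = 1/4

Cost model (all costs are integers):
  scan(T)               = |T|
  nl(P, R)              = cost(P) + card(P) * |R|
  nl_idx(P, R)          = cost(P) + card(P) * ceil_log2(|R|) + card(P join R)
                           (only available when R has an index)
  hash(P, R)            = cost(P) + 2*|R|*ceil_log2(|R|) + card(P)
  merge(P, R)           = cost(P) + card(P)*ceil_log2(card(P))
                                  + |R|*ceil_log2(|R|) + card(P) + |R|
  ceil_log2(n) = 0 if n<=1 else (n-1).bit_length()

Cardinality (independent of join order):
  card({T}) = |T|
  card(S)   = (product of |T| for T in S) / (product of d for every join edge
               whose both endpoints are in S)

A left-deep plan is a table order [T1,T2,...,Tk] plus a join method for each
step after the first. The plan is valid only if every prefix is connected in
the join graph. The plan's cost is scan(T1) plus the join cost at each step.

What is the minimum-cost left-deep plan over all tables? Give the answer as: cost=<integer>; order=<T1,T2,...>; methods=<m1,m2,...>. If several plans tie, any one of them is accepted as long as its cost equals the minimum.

cost=91580; order=D,A,B,C; methods=hash,hash,hash

Selinger DP (subsets sized 1..n):
  {B}: scan cost=150, card=150
  {A}: scan cost=120, card=120
  {D}: scan cost=500, card=500
  {C}: scan cost=500, card=500
  {AB}: card=3600; try (A,hash)→1980, (B,merge)→2430, (A,merge)→2460, (B,hash)→2640, (A,nl_idx)→4800, (B,nl)→18120 …(+1); best=1980 via (A,hash)
  {AD}: card=2500; try (A,hash)→2680, (D,nl_idx)→3700, (D,merge)→6080, (A,merge)→6460, (A,nl_idx)→6500, (D,hash)→9240 …(+2); best=2680 via (A,hash)
  {CD}: card=62500; try (D,hash)→10000, (C,hash)→10000, (D,merge)→10500, (C,merge)→10500, (D,nl_idx)→67500, (C,nl_idx)→67500 …(+2); best=10000 via (D,hash)
  {ABD}: card=75000; try (B,hash)→7580, (D,hash)→14580, (B,merge)→36530, (D,merge)→53780, (D,nl_idx)→109380, (B,nl)→377680 …(+1); best=7580 via (B,hash)
  {ACD}: card=312500; try (C,hash)→14180, (C,merge)→40180, (A,hash)→74180, (C,nl_idx)→337680, (A,nl_idx)→760000, (A,merge)→1073460 …(+2); best=14180 via (C,hash)
  {ABCD}: card=9375000; try (C,hash)→91580, (B,hash)→329080, (C,merge)→1362580, (B,merge)→6265530, (C,nl_idx)→10057580, (C,nl)→37507580 …(+1); best=91580 via (C,hash)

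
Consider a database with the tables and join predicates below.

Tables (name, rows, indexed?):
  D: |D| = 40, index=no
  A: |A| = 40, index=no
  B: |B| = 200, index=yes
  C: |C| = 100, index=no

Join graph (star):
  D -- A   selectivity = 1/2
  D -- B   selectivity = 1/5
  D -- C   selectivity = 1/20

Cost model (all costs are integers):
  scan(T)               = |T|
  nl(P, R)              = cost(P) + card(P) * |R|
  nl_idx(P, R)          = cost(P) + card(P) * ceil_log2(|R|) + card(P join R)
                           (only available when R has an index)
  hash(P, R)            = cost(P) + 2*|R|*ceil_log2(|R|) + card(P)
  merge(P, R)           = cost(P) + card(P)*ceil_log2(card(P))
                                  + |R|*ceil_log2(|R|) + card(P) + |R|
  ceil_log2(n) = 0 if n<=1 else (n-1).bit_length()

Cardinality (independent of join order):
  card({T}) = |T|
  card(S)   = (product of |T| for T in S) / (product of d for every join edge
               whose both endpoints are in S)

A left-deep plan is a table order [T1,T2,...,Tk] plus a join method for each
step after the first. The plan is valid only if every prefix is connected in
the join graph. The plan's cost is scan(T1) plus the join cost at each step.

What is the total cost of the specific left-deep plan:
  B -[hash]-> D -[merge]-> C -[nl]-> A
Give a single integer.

340880

step 1: scan B: cost=200, card=200
step 2: join D via hash
    card(P join D) = 200*40/(5) = 1600
    cost = 200 + 2*40*6 + 200 = 880
step 3: join C via merge
    card(P join C) = 1600*100/(20) = 8000
    cost = 880 + 1600*11 + 100*7 + 1600 + 100 = 20880
step 4: join A via nl
    card(P join A) = 8000*40/(2) = 160000
    cost = 20880 + 8000*40 = 340880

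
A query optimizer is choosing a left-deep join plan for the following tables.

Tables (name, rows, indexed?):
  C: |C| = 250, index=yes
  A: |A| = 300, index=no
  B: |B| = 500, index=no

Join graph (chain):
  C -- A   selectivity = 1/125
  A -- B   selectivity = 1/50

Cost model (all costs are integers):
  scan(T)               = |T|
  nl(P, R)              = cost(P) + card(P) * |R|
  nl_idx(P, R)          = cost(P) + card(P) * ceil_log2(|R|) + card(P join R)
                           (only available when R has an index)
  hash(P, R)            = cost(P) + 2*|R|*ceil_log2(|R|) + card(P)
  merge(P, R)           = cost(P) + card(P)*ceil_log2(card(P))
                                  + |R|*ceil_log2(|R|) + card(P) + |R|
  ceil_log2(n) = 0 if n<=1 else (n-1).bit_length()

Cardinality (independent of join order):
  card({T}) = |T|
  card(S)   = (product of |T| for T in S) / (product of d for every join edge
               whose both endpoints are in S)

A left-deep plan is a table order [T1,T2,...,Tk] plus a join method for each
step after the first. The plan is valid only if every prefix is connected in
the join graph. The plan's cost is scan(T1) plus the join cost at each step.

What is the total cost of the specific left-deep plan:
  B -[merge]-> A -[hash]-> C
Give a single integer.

15500

step 1: scan B: cost=500, card=500
step 2: join A via merge
    card(P join A) = 500*300/(50) = 3000
    cost = 500 + 500*9 + 300*9 + 500 + 300 = 8500
step 3: join C via hash
    card(P join C) = 3000*250/(125) = 6000
    cost = 8500 + 2*250*8 + 3000 = 15500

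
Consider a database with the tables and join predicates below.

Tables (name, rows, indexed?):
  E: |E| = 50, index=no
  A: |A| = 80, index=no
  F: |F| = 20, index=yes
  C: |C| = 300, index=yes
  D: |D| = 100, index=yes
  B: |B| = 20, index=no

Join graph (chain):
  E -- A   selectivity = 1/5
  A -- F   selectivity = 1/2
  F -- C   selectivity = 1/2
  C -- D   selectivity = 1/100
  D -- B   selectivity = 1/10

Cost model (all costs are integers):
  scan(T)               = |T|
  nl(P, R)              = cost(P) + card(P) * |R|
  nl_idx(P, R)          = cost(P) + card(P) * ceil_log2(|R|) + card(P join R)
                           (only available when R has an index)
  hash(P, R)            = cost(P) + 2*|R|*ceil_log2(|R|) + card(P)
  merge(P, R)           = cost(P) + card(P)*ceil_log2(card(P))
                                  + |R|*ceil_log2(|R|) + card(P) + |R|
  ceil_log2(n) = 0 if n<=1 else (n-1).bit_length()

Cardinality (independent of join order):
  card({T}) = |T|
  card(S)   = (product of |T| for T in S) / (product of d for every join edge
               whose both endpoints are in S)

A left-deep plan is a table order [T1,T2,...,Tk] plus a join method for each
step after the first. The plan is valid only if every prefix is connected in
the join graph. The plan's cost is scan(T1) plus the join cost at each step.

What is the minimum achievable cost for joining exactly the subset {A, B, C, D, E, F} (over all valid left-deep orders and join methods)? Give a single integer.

Selinger DP over subsets of {A,B,C,D,E,F}:
  {E}: scan cost=50, card=50
  {A}: scan cost=80, card=80
  {F}: scan cost=20, card=20
  {C}: scan cost=300, card=300
  {D}: scan cost=100, card=100
  {B}: scan cost=20, card=20
  {AE}: card=800; try (E,hash)→760, (A,merge)→1040, (E,merge)→1070, (A,hash)→1220, (A,nl)→4050, (E,nl)→4080; best=760 via (E,hash)
  {AF}: card=800; try (F,hash)→360, (A,merge)→780, (F,merge)→840, (A,hash)→1160, (F,nl_idx)→1280, (A,nl)→1620 …(+1); best=360 via (F,hash)
  {CF}: card=3000; try (F,hash)→800, (C,merge)→3140, (C,nl_idx)→3200, (F,merge)→3420, (F,nl_idx)→4800, (C,hash)→5440 …(+2); best=800 via (F,hash)
  {CD}: card=300; try (C,nl_idx)→1300, (D,hash)→2000, (D,nl_idx)→2700, (C,merge)→3900, (D,merge)→4100, (C,hash)→5600 …(+2); best=1300 via (C,nl_idx)
  {BD}: card=200; try (D,nl_idx)→360, (B,hash)→400, (D,merge)→940, (B,merge)→1020, (D,hash)→1440, (D,nl)→2020 …(+1); best=360 via (D,nl_idx)
  {AEF}: card=8000; try (F,hash)→1760, (E,hash)→1760, (E,merge)→9510, (F,merge)→9680, (F,nl_idx)→12760, (F,nl)→16760 …(+1); best=1760 via (F,hash)
  {ACF}: card=120000; try (A,hash)→4920, (C,hash)→6560, (C,merge)→12160, (A,merge)→40440, (C,nl_idx)→127560, (C,nl)→240360 …(+1); best=4920 via (A,hash)
  {CDF}: card=3000; try (F,hash)→1800, (F,merge)→4420, (D,hash)→5200, (F,nl_idx)→5800, (F,nl)→7300, (D,nl_idx)→24800 …(+2); best=1800 via (F,hash)
  {BCD}: card=600; try (B,hash)→1800, (C,nl_idx)→2760, (B,merge)→4420, (C,merge)→5160, (C,hash)→5960, (B,nl)→7300 …(+1); best=1800 via (B,hash)
  {ACEF}: card=1200000; try (C,hash)→15160, (C,merge)→116760, (E,hash)→125520, (C,nl_idx)→1273760, (E,merge)→2165270, (C,nl)→2401760 …(+1); best=15160 via (C,hash)
  {ACDF}: card=120000; try (A,hash)→5920, (A,merge)→41440, (D,hash)→126320, (A,nl)→241800, (D,nl_idx)→964920, (D,merge)→2165720 …(+1); best=5920 via (A,hash)
  {BCDF}: card=6000; try (F,hash)→2600, (B,hash)→5000, (F,merge)→8520, (F,nl_idx)→10800, (F,nl)→13800, (B,merge)→40920 …(+1); best=2600 via (F,hash)
  {ACDEF}: card=1200000; try (E,hash)→126520, (D,hash)→1216560, (E,merge)→2166270, (E,nl)→6005920, (D,nl_idx)→9615160, (D,merge)→26415960 …(+1); best=126520 via (E,hash)
  {ABCDF}: card=240000; try (A,hash)→9720, (A,merge)→87240, (B,hash)→126120, (A,nl)→482600, (B,merge)→2166040, (B,nl)→2405920; best=9720 via (A,hash)
  {ABCDEF}: card=2400000; try (E,hash)→250320, (B,hash)→1326720, (E,merge)→4570070, (E,nl)→12009720, (B,nl)→24126520, (B,merge)→26526640; best=250320 via (E,hash)

250320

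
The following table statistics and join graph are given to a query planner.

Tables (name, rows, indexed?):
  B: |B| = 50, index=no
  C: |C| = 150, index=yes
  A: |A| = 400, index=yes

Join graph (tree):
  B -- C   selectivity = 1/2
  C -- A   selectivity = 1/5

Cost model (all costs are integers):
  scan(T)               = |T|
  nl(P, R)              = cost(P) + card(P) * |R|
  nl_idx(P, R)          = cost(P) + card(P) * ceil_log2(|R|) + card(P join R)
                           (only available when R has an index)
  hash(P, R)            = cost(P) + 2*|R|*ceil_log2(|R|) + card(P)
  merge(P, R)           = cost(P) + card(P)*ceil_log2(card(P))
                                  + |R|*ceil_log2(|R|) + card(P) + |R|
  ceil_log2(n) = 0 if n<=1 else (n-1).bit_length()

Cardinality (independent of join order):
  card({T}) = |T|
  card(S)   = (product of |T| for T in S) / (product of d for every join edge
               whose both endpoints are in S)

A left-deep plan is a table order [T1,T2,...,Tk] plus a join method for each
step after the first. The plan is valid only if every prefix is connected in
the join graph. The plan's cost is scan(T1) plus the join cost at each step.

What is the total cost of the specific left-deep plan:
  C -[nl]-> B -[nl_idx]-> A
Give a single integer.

341400

step 1: scan C: cost=150, card=150
step 2: join B via nl
    card(P join B) = 150*50/(2) = 3750
    cost = 150 + 150*50 = 7650
step 3: join A via nl_idx
    card(P join A) = 3750*400/(5) = 300000
    cost = 7650 + 3750*9 + 300000 = 341400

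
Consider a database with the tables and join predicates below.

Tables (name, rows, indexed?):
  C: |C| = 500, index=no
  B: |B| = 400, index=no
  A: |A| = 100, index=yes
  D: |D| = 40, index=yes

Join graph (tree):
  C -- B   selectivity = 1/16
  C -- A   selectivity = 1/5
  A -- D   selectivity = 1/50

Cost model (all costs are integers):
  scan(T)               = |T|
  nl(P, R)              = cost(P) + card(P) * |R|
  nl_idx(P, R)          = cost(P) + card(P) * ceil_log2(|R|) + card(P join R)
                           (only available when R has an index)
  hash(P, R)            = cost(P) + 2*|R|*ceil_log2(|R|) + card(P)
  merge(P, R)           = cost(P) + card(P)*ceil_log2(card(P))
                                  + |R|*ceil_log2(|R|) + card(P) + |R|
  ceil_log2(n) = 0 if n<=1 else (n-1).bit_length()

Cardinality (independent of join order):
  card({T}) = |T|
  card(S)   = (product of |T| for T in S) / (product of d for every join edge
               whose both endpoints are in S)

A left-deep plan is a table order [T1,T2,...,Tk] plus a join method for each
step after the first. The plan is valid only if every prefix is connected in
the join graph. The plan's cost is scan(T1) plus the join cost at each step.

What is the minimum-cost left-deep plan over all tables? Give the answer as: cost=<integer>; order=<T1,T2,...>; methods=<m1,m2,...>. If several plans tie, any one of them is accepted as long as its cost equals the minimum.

cost=21240; order=D,A,C,B; methods=nl_idx,merge,hash

Selinger DP (subsets sized 1..n):
  {C}: scan cost=500, card=500
  {B}: scan cost=400, card=400
  {A}: scan cost=100, card=100
  {D}: scan cost=40, card=40
  {BC}: card=12500; try (B,hash)→8200, (C,merge)→9400, (B,merge)→9500, (C,hash)→9800, (C,nl)→200400, (B,nl)→200500; best=8200 via (B,hash)
  {AC}: card=10000; try (A,hash)→2400, (C,merge)→5900, (A,merge)→6300, (C,hash)→9200, (A,nl_idx)→14000, (C,nl)→50100 …(+1); best=2400 via (A,hash)
  {AD}: card=80; try (A,nl_idx)→400, (D,hash)→680, (D,nl_idx)→780, (A,merge)→1120, (D,merge)→1180, (A,hash)→1480 …(+2); best=400 via (A,nl_idx)
  {ABC}: card=250000; try (B,hash)→19600, (A,hash)→22100, (B,merge)→156400, (A,merge)→196500, (A,nl_idx)→345700, (A,nl)→1258200 …(+1); best=19600 via (B,hash)
  {ACD}: card=8000; try (C,merge)→6040, (C,hash)→9480, (D,hash)→12880, (C,nl)→40400, (D,nl_idx)→70400, (D,merge)→152680 …(+1); best=6040 via (C,merge)
  {ABCD}: card=200000; try (B,hash)→21240, (B,merge)→122040, (D,hash)→270080, (D,nl_idx)→1719600, (B,nl)→3206040, (D,merge)→4769880 …(+1); best=21240 via (B,hash)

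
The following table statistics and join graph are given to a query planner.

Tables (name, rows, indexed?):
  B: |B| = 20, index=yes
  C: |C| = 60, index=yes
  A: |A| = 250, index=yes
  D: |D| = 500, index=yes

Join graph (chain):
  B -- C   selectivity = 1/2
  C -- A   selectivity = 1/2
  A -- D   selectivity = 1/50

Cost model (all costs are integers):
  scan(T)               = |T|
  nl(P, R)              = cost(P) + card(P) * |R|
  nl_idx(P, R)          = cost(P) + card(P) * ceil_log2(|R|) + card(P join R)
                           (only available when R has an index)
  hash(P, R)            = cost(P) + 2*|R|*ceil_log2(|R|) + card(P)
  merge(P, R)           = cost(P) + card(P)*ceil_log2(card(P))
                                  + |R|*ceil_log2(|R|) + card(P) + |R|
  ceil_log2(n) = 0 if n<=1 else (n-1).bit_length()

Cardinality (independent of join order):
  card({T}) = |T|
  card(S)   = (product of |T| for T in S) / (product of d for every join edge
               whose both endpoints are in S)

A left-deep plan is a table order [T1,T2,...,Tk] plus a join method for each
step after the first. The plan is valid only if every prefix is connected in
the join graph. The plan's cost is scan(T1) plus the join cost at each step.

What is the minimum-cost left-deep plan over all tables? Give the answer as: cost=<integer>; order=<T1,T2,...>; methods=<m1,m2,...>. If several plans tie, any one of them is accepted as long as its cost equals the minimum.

cost=83420; order=A,D,C,B; methods=nl_idx,hash,hash

Selinger DP (subsets sized 1..n):
  {B}: scan cost=20, card=20
  {C}: scan cost=60, card=60
  {A}: scan cost=250, card=250
  {D}: scan cost=500, card=500
  {BC}: card=600; try (B,hash)→320, (C,merge)→560, (B,merge)→600, (C,nl_idx)→740, (C,hash)→760, (B,nl_idx)→960 …(+2); best=320 via (B,hash)
  {AC}: card=7500; try (C,hash)→1220, (A,merge)→2730, (C,merge)→2920, (A,hash)→4120, (A,nl_idx)→8040, (C,nl_idx)→9250 …(+2); best=1220 via (C,hash)
  {AD}: card=2500; try (D,nl_idx)→5000, (A,hash)→5000, (A,nl_idx)→7000, (D,merge)→7500, (A,merge)→7750, (D,hash)→9500 …(+2); best=5000 via (D,nl_idx)
  {ABC}: card=75000; try (A,hash)→4920, (B,hash)→8920, (A,merge)→9170, (A,nl_idx)→80120, (B,merge)→106340, (B,nl_idx)→113720 …(+2); best=4920 via (A,hash)
  {ACD}: card=75000; try (C,hash)→8220, (D,hash)→17720, (C,merge)→37920, (C,nl_idx)→95000, (D,merge)→111220, (D,nl_idx)→143720 …(+2); best=8220 via (C,hash)
  {ABCD}: card=750000; try (B,hash)→83420, (D,hash)→88920, (B,nl_idx)→1133220, (B,merge)→1358340, (D,merge)→1359920, (D,nl_idx)→1429920 …(+2); best=83420 via (B,hash)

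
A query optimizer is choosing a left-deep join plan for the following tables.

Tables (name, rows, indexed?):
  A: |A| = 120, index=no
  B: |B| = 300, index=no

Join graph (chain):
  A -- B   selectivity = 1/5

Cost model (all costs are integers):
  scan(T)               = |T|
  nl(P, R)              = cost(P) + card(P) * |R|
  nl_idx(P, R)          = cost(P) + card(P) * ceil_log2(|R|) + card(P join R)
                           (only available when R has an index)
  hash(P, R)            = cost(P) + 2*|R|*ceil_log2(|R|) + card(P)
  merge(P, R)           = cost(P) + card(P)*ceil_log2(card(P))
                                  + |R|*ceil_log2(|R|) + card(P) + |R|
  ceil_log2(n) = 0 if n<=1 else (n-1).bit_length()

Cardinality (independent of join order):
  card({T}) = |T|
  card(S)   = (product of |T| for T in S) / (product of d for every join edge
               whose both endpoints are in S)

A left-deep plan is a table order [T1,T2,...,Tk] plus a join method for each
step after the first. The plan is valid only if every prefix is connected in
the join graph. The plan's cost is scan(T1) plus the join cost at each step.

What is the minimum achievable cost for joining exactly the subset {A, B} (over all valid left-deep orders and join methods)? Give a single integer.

Selinger DP over subsets of {A,B}:
  {A}: scan cost=120, card=120
  {B}: scan cost=300, card=300
  {AB}: card=7200; try (A,hash)→2280, (B,merge)→4080, (A,merge)→4260, (B,hash)→5640, (B,nl)→36120, (A,nl)→36300; best=2280 via (A,hash)

2280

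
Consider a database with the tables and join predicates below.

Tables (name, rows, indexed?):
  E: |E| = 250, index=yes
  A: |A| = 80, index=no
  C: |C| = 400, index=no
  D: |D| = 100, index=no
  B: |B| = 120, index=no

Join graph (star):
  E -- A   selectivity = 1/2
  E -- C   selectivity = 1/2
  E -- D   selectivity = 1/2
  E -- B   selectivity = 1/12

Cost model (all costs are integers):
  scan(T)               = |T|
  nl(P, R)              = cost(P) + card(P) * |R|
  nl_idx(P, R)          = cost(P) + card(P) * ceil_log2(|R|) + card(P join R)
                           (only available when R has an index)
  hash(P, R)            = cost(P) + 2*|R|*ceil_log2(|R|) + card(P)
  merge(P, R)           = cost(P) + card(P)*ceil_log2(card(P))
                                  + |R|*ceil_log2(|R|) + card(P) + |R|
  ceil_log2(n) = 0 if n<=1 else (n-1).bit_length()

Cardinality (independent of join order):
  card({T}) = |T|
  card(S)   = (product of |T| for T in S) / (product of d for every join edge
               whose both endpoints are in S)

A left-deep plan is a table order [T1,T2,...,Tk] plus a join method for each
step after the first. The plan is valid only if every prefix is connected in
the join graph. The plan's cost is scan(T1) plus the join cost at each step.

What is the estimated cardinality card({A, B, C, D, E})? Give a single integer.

1000000000

Tables in S: A(80), B(120), C(400), D(100), E(250)
Edges inside S: E-A(d=2), E-C(d=2), E-D(d=2), E-B(d=12)
numerator = 80 * 120 * 400 * 100 * 250 = 96000000000
denominator = 2 * 2 * 2 * 12 = 96
card(S) = 96000000000 / 96 = 1000000000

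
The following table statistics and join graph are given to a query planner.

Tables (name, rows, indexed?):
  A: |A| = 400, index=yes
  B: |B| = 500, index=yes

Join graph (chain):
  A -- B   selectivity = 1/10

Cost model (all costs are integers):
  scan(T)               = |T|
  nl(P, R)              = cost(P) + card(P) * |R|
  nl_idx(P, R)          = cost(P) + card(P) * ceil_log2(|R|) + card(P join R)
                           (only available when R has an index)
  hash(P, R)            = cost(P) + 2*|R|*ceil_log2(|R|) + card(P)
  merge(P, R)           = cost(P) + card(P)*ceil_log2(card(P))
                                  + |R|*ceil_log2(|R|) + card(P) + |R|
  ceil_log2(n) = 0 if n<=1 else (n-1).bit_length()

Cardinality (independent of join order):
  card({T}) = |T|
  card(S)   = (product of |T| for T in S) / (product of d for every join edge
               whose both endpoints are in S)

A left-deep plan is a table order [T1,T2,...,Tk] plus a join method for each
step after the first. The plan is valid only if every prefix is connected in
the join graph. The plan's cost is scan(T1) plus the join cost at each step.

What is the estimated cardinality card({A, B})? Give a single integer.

Tables in S: A(400), B(500)
Edges inside S: A-B(d=10)
numerator = 400 * 500 = 200000
denominator = 10 = 10
card(S) = 200000 / 10 = 20000

20000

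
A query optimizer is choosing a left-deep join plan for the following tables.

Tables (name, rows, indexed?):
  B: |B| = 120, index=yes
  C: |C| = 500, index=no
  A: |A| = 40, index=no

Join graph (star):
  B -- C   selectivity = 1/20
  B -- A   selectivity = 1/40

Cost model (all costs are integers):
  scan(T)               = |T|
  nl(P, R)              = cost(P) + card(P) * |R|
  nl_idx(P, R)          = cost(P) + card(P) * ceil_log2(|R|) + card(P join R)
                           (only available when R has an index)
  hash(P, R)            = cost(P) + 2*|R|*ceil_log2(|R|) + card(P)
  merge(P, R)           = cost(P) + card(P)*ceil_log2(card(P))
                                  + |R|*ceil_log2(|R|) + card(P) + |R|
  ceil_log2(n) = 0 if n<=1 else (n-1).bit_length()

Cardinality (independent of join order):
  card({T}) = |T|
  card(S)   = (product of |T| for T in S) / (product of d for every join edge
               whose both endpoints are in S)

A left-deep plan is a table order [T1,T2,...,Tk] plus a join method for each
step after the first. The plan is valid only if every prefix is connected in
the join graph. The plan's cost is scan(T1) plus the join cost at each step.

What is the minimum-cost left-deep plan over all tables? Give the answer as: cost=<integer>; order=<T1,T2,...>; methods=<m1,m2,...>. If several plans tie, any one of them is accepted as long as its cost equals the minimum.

Selinger DP (subsets sized 1..n):
  {B}: scan cost=120, card=120
  {C}: scan cost=500, card=500
  {A}: scan cost=40, card=40
  {BC}: card=3000; try (B,hash)→2680, (C,merge)→6080, (B,merge)→6460, (B,nl_idx)→7000, (C,hash)→9240, (C,nl)→60120 …(+1); best=2680 via (B,hash)
  {AB}: card=120; try (B,nl_idx)→440, (A,hash)→720, (B,merge)→1280, (A,merge)→1360, (B,hash)→1760, (B,nl)→4840 …(+1); best=440 via (B,nl_idx)
  {ABC}: card=3000; try (A,hash)→6160, (C,merge)→6400, (C,hash)→9560, (A,merge)→41960, (C,nl)→60440, (A,nl)→122680; best=6160 via (A,hash)

cost=6160; order=C,B,A; methods=hash,hash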